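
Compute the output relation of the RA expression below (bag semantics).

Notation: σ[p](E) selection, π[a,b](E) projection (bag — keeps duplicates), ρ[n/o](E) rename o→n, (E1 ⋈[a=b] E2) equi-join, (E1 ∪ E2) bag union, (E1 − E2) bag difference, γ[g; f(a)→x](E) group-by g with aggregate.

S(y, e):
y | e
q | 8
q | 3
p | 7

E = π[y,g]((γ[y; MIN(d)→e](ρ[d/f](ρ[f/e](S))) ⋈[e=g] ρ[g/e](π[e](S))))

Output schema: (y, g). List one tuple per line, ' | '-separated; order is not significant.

Per-node cardinality:
  S → 3
  ρ[f/e](S) → 3
  ρ[d/f](ρ[f/e](S)) → 3
  γ[y; MIN(d)→e](ρ[d/f](ρ[f/e](S))) → 2
  S → 3
  π[e](S) → 3
  ρ[g/e](π[e](S)) → 3
  (γ[y; MIN(d)→e](ρ[d/f](ρ[f/e](S))) ⋈[e=g] ρ[g/e](π[e](S))) → 2
  π[y,g]((γ[y; MIN(d)→e](ρ[d/f](ρ[f/e](S))) ⋈[e=g] ρ[g/e](π[e](S)))) → 2

== RESULT ==
y | g
p | 7
q | 3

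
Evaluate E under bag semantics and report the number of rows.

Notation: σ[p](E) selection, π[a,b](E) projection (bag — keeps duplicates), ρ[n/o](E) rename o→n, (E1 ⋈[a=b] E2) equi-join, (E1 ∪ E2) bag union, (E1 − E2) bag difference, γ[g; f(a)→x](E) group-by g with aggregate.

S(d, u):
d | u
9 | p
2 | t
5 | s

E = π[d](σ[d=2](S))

Stepwise |·|:
  S → 3
  σ[d=2](S) → 1
  π[d](σ[d=2](S)) → 1

|E| = 1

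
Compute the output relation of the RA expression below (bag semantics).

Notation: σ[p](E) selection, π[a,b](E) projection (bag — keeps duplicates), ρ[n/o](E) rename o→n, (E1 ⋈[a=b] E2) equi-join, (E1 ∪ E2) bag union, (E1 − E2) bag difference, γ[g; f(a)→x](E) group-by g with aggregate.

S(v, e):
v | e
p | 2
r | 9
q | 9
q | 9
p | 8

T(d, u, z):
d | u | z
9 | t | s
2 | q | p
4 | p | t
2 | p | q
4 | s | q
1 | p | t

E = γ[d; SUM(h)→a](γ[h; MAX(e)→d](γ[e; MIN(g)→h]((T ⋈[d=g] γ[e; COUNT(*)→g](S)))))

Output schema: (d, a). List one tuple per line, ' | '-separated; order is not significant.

Row counts bottom-up:
  T → 6
  S → 5
  γ[e; COUNT(*)→g](S) → 3
  (T ⋈[d=g] γ[e; COUNT(*)→g](S)) → 2
  γ[e; MIN(g)→h]((T ⋈[d=g] γ[e; COUNT(*)→g](S))) → 2
  γ[h; MAX(e)→d](γ[e; MIN(g)→h]((T ⋈[d=g] γ[e; COUNT(*)→g](S)))) → 1
  γ[d; SUM(h)→a](γ[h; MAX(e)→d](γ[e; MIN(g)→h]((T ⋈[d=g] γ[e; COUNT(*)→g](S))))) → 1

== RESULT ==
d | a
8 | 1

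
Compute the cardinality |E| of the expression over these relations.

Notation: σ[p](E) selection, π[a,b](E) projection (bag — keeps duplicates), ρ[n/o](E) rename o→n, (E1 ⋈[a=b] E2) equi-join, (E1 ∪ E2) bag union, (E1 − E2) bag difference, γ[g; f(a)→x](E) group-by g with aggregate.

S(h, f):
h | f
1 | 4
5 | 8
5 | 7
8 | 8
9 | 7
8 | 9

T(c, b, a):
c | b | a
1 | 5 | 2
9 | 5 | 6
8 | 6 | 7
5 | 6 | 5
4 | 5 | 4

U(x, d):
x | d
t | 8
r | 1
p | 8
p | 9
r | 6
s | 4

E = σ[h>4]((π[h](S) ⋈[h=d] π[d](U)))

Row counts bottom-up:
  S → 6
  π[h](S) → 6
  U → 6
  π[d](U) → 6
  (π[h](S) ⋈[h=d] π[d](U)) → 6
  σ[h>4]((π[h](S) ⋈[h=d] π[d](U))) → 5

|E| = 5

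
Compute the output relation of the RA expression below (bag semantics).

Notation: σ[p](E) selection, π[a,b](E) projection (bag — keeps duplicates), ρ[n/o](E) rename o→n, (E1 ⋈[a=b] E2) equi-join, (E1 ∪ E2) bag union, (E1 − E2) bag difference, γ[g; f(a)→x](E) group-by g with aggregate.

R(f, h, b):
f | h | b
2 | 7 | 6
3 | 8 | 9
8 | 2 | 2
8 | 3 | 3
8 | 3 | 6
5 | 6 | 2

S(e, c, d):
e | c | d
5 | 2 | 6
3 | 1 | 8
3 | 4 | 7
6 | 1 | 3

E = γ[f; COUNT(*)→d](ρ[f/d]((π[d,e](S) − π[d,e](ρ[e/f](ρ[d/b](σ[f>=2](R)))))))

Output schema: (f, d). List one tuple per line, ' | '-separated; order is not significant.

Stepwise |·|:
  S → 4
  π[d,e](S) → 4
  R → 6
  σ[f>=2](R) → 6
  ρ[d/b](σ[f>=2](R)) → 6
  ρ[e/f](ρ[d/b](σ[f>=2](R))) → 6
  π[d,e](ρ[e/f](ρ[d/b](σ[f>=2](R)))) → 6
  (π[d,e](S) − π[d,e](ρ[e/f](ρ[d/b](σ[f>=2](R))))) → 4
  ρ[f/d]((π[d,e](S) − π[d,e](ρ[e/f](ρ[d/b](σ[f>=2](R)))))) → 4
  γ[f; COUNT(*)→d](ρ[f/d]((π[d,e](S) − π[d,e](ρ[e/f](ρ[d/b](σ[f>=2](R))))))) → 4

== RESULT ==
f | d
3 | 1
6 | 1
7 | 1
8 | 1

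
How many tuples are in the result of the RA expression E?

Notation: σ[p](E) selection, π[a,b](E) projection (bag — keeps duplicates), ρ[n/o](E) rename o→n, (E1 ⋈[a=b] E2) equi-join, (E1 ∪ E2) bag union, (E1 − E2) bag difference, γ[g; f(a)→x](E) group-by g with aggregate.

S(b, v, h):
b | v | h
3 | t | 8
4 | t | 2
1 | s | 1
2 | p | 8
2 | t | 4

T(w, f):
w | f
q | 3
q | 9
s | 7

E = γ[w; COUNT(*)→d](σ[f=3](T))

Stepwise |·|:
  T → 3
  σ[f=3](T) → 1
  γ[w; COUNT(*)→d](σ[f=3](T)) → 1

|E| = 1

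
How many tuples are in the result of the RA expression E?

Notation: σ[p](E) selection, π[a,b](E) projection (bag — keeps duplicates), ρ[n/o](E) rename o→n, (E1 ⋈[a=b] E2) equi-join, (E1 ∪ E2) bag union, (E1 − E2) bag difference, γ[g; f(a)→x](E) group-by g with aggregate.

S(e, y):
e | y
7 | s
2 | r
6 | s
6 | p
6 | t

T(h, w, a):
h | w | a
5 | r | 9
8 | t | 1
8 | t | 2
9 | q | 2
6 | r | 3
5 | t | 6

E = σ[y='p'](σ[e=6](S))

Subexpression sizes:
  S → 5
  σ[e=6](S) → 3
  σ[y='p'](σ[e=6](S)) → 1

|E| = 1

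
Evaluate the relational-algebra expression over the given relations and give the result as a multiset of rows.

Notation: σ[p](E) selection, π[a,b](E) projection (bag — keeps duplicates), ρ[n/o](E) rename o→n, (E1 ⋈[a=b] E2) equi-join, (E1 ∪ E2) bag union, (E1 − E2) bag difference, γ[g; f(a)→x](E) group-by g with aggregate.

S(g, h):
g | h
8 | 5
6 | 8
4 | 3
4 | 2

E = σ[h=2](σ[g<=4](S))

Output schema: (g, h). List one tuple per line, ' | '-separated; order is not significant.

Per-node cardinality:
  S → 4
  σ[g<=4](S) → 2
  σ[h=2](σ[g<=4](S)) → 1

== RESULT ==
g | h
4 | 2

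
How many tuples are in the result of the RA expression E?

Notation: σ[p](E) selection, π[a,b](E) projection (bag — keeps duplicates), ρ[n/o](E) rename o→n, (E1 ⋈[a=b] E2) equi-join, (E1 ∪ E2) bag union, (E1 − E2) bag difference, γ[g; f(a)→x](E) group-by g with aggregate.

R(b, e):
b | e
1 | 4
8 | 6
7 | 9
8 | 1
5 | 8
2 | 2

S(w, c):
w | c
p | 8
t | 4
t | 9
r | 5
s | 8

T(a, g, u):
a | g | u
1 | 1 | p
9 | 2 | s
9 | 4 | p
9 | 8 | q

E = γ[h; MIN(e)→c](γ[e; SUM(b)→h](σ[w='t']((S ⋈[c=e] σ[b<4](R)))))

Subexpression sizes:
  S → 5
  R → 6
  σ[b<4](R) → 2
  (S ⋈[c=e] σ[b<4](R)) → 1
  σ[w='t']((S ⋈[c=e] σ[b<4](R))) → 1
  γ[e; SUM(b)→h](σ[w='t']((S ⋈[c=e] σ[b<4](R)))) → 1
  γ[h; MIN(e)→c](γ[e; SUM(b)→h](σ[w='t']((S ⋈[c=e] σ[b<4](R))))) → 1

|E| = 1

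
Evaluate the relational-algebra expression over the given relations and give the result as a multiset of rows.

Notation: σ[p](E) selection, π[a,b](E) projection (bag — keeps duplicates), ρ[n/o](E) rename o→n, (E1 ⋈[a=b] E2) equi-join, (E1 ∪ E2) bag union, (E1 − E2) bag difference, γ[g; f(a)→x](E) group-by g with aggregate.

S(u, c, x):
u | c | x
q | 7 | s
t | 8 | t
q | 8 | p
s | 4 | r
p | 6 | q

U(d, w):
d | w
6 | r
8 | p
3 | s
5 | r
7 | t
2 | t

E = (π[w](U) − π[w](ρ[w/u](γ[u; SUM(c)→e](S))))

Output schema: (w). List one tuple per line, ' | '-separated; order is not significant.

Row counts bottom-up:
  U → 6
  π[w](U) → 6
  S → 5
  γ[u; SUM(c)→e](S) → 4
  ρ[w/u](γ[u; SUM(c)→e](S)) → 4
  π[w](ρ[w/u](γ[u; SUM(c)→e](S))) → 4
  (π[w](U) − π[w](ρ[w/u](γ[u; SUM(c)→e](S)))) → 3

== RESULT ==
w
r
r
t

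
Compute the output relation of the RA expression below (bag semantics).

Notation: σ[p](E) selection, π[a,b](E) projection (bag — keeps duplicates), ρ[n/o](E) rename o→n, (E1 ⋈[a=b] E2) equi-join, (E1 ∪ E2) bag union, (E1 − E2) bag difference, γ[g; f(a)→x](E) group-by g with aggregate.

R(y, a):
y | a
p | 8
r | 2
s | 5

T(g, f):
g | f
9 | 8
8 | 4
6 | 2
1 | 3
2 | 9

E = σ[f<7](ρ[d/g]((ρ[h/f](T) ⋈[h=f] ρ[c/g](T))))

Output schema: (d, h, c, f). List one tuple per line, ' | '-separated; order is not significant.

Per-node cardinality:
  T → 5
  ρ[h/f](T) → 5
  T → 5
  ρ[c/g](T) → 5
  (ρ[h/f](T) ⋈[h=f] ρ[c/g](T)) → 5
  ρ[d/g]((ρ[h/f](T) ⋈[h=f] ρ[c/g](T))) → 5
  σ[f<7](ρ[d/g]((ρ[h/f](T) ⋈[h=f] ρ[c/g](T)))) → 3

== RESULT ==
d | h | c | f
1 | 3 | 1 | 3
6 | 2 | 6 | 2
8 | 4 | 8 | 4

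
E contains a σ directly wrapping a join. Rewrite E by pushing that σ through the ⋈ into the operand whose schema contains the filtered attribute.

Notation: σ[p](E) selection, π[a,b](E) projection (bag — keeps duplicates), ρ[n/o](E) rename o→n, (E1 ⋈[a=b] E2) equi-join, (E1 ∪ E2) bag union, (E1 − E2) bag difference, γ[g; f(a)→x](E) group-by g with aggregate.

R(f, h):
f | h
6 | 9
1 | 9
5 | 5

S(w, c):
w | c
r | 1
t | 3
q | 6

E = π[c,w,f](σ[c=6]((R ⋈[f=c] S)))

σ filters on c, owned by the right side.
E' = π[c,w,f]((R ⋈[f=c] σ[c=6](S)))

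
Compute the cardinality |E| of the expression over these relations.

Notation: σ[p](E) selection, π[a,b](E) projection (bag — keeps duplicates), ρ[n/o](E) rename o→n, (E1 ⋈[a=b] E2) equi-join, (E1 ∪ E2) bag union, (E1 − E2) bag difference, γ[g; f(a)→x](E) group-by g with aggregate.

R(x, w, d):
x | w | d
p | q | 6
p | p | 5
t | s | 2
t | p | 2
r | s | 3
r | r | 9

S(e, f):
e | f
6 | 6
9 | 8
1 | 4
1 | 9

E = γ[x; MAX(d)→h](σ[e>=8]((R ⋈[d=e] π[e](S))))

Subexpression sizes:
  R → 6
  S → 4
  π[e](S) → 4
  (R ⋈[d=e] π[e](S)) → 2
  σ[e>=8]((R ⋈[d=e] π[e](S))) → 1
  γ[x; MAX(d)→h](σ[e>=8]((R ⋈[d=e] π[e](S)))) → 1

|E| = 1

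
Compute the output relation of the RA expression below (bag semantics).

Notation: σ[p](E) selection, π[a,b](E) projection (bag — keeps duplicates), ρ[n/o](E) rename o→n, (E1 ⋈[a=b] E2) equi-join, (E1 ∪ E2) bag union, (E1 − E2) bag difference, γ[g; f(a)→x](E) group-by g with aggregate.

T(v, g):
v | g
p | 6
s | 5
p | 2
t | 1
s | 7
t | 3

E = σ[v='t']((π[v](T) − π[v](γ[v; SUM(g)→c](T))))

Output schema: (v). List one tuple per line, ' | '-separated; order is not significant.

Row counts bottom-up:
  T → 6
  π[v](T) → 6
  T → 6
  γ[v; SUM(g)→c](T) → 3
  π[v](γ[v; SUM(g)→c](T)) → 3
  (π[v](T) − π[v](γ[v; SUM(g)→c](T))) → 3
  σ[v='t']((π[v](T) − π[v](γ[v; SUM(g)→c](T)))) → 1

== RESULT ==
v
t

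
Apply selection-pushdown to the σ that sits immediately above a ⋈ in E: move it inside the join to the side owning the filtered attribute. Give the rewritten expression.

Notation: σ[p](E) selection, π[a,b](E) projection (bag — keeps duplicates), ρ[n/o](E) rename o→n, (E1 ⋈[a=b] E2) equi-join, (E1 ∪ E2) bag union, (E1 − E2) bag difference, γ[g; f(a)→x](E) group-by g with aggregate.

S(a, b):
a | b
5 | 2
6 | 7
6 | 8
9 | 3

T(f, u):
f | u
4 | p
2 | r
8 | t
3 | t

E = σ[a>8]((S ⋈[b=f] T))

σ filters on a, owned by the left side.
E' = (σ[a>8](S) ⋈[b=f] T)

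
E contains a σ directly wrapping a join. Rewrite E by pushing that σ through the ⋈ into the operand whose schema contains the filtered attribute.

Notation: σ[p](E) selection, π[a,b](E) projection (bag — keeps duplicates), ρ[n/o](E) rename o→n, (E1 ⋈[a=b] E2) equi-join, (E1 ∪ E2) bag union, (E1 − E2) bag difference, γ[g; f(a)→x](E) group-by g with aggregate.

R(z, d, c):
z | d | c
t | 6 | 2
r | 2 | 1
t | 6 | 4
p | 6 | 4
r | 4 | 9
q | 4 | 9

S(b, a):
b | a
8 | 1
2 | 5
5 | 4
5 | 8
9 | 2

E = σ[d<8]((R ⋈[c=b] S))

σ filters on d, owned by the left side.
E' = (σ[d<8](R) ⋈[c=b] S)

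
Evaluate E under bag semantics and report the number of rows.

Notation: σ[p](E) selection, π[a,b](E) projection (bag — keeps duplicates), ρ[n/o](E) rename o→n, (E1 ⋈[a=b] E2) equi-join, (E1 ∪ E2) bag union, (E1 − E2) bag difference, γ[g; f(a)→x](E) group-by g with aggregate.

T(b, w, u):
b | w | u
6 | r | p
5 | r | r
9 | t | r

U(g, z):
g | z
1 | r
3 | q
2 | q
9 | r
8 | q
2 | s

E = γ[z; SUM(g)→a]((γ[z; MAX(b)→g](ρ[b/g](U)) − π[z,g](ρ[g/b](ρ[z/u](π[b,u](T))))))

Stepwise |·|:
  U → 6
  ρ[b/g](U) → 6
  γ[z; MAX(b)→g](ρ[b/g](U)) → 3
  T → 3
  π[b,u](T) → 3
  ρ[z/u](π[b,u](T)) → 3
  ρ[g/b](ρ[z/u](π[b,u](T))) → 3
  π[z,g](ρ[g/b](ρ[z/u](π[b,u](T)))) → 3
  (γ[z; MAX(b)→g](ρ[b/g](U)) − π[z,g](ρ[g/b](ρ[z/u](π[b,u](T))))) → 2
  γ[z; SUM(g)→a]((γ[z; MAX(b)→g](ρ[b/g](U)) − π[z,g](ρ[g/b](ρ[z/u](π[b,u](T)))))) → 2

|E| = 2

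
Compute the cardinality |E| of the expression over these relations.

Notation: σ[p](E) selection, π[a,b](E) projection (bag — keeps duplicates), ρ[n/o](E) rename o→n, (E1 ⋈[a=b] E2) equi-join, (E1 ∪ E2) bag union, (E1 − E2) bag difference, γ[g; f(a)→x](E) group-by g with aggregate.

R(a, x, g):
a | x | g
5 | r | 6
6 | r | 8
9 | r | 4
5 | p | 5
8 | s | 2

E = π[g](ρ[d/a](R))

Per-node cardinality:
  R → 5
  ρ[d/a](R) → 5
  π[g](ρ[d/a](R)) → 5

|E| = 5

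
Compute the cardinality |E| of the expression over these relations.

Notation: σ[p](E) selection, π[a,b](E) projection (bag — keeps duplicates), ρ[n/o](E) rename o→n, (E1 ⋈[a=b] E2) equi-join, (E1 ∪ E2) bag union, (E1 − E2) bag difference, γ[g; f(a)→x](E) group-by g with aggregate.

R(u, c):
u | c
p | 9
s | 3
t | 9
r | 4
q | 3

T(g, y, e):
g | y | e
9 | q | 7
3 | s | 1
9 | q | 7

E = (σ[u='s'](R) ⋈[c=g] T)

Subexpression sizes:
  R → 5
  σ[u='s'](R) → 1
  T → 3
  (σ[u='s'](R) ⋈[c=g] T) → 1

|E| = 1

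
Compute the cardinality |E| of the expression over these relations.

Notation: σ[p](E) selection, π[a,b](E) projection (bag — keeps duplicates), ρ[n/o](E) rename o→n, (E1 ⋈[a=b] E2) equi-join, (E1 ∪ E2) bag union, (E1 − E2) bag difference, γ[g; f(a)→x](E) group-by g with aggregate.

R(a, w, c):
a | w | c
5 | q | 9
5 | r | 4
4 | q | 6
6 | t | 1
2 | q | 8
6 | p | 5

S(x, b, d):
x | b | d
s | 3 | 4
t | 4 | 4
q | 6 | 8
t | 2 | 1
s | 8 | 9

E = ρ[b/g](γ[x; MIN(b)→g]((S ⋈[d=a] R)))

Subexpression sizes:
  S → 5
  R → 6
  (S ⋈[d=a] R) → 2
  γ[x; MIN(b)→g]((S ⋈[d=a] R)) → 2
  ρ[b/g](γ[x; MIN(b)→g]((S ⋈[d=a] R))) → 2

|E| = 2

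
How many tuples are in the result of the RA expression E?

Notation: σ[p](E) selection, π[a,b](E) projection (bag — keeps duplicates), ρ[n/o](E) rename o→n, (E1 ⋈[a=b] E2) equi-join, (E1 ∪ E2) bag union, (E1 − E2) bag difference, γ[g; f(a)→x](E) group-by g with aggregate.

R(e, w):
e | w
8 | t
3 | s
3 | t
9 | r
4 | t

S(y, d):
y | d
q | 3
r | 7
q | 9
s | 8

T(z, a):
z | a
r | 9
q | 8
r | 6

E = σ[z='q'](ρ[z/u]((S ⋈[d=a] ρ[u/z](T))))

Per-node cardinality:
  S → 4
  T → 3
  ρ[u/z](T) → 3
  (S ⋈[d=a] ρ[u/z](T)) → 2
  ρ[z/u]((S ⋈[d=a] ρ[u/z](T))) → 2
  σ[z='q'](ρ[z/u]((S ⋈[d=a] ρ[u/z](T)))) → 1

|E| = 1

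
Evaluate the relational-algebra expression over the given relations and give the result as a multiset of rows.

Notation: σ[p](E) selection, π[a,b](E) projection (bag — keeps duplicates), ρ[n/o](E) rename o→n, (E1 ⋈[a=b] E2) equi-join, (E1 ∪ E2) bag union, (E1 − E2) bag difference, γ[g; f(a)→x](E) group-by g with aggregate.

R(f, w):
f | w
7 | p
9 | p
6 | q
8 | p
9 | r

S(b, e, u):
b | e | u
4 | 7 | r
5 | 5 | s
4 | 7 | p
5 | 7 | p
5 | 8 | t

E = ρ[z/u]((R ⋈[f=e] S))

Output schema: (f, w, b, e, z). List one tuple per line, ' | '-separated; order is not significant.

Subexpression sizes:
  R → 5
  S → 5
  (R ⋈[f=e] S) → 4
  ρ[z/u]((R ⋈[f=e] S)) → 4

== RESULT ==
f | w | b | e | z
7 | p | 4 | 7 | p
7 | p | 4 | 7 | r
7 | p | 5 | 7 | p
8 | p | 5 | 8 | t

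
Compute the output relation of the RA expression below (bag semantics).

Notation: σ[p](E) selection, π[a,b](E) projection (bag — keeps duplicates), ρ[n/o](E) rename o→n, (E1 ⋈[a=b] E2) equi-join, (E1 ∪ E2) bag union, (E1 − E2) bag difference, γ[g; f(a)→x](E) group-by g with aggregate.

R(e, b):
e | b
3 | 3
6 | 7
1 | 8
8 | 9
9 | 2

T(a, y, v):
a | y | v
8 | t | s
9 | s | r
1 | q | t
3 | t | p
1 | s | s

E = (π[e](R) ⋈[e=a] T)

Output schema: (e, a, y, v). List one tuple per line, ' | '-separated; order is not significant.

Subexpression sizes:
  R → 5
  π[e](R) → 5
  T → 5
  (π[e](R) ⋈[e=a] T) → 5

== RESULT ==
e | a | y | v
1 | 1 | q | t
1 | 1 | s | s
3 | 3 | t | p
8 | 8 | t | s
9 | 9 | s | r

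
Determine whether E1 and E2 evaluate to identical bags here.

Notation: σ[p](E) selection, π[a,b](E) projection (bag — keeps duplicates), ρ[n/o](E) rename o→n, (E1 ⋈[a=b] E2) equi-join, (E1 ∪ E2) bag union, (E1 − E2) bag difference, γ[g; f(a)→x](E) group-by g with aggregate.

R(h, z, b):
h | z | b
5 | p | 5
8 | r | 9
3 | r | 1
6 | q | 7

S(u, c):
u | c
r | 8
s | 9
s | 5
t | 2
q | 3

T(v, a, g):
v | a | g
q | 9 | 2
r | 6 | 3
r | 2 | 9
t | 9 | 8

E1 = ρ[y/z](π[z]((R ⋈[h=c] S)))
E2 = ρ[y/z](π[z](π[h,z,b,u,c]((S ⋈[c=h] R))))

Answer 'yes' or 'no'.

E1 row counts bottom-up:
  R → 4
  S → 5
  (R ⋈[h=c] S) → 3
  π[z]((R ⋈[h=c] S)) → 3
  ρ[y/z](π[z]((R ⋈[h=c] S))) → 3
E2 row counts bottom-up:
  S → 5
  R → 4
  (S ⋈[c=h] R) → 3
  π[h,z,b,u,c]((S ⋈[c=h] R)) → 3
  π[z](π[h,z,b,u,c]((S ⋈[c=h] R))) → 3
  ρ[y/z](π[z](π[h,z,b,u,c]((S ⋈[c=h] R)))) → 3

E1 and E2 produce the same multiset:
y
p
r
r

yes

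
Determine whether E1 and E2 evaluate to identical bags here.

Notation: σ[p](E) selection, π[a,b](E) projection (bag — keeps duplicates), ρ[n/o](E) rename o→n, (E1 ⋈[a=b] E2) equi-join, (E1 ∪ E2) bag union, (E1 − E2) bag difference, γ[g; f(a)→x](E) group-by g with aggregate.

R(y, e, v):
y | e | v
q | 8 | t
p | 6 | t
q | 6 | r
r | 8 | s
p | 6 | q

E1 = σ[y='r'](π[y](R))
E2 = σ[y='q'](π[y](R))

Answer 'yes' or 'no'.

E1 per-node cardinality:
  R → 5
  π[y](R) → 5
  σ[y='r'](π[y](R)) → 1
E2 per-node cardinality:
  R → 5
  π[y](R) → 5
  σ[y='q'](π[y](R)) → 2

E1 result:
y
r
E2 result:
y
q
q
Witness: ('q',) appears 0× in E1 but 2× in E2.

no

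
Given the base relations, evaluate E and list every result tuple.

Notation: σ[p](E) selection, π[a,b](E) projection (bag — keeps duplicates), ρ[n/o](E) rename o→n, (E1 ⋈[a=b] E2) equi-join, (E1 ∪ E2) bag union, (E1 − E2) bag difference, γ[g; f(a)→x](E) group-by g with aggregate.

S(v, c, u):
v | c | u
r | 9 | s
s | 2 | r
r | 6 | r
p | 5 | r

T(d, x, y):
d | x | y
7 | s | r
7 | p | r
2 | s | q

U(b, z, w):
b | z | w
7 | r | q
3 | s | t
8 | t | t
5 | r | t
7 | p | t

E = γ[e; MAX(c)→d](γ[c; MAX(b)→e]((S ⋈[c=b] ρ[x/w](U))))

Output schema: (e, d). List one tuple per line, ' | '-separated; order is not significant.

Per-node cardinality:
  S → 4
  U → 5
  ρ[x/w](U) → 5
  (S ⋈[c=b] ρ[x/w](U)) → 1
  γ[c; MAX(b)→e]((S ⋈[c=b] ρ[x/w](U))) → 1
  γ[e; MAX(c)→d](γ[c; MAX(b)→e]((S ⋈[c=b] ρ[x/w](U)))) → 1

== RESULT ==
e | d
5 | 5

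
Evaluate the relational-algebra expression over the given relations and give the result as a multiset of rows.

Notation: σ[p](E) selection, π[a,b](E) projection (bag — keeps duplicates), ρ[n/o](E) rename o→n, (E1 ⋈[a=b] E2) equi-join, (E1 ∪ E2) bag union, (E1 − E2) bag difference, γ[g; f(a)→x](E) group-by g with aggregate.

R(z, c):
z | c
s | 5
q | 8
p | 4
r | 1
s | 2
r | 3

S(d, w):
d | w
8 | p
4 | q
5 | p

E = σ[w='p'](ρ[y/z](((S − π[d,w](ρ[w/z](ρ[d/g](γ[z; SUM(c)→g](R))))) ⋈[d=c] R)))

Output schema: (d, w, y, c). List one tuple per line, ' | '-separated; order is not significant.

Stepwise |·|:
  S → 3
  R → 6
  γ[z; SUM(c)→g](R) → 4
  ρ[d/g](γ[z; SUM(c)→g](R)) → 4
  ρ[w/z](ρ[d/g](γ[z; SUM(c)→g](R))) → 4
  π[d,w](ρ[w/z](ρ[d/g](γ[z; SUM(c)→g](R)))) → 4
  (S − π[d,w](ρ[w/z](ρ[d/g](γ[z; SUM(c)→g](R))))) → 3
  R → 6
  ((S − π[d,w](ρ[w/z](ρ[d/g](γ[z; SUM(c)→g](R))))) ⋈[d=c] R) → 3
  ρ[y/z](((S − π[d,w](ρ[w/z](ρ[d/g](γ[z; SUM(c)→g](R))))) ⋈[d=c] R)) → 3
  σ[w='p'](ρ[y/z](((S − π[d,w](ρ[w/z](ρ[d/g](γ[z; SUM(c)→g](R))))) ⋈[d=c] R))) → 2

== RESULT ==
d | w | y | c
5 | p | s | 5
8 | p | q | 8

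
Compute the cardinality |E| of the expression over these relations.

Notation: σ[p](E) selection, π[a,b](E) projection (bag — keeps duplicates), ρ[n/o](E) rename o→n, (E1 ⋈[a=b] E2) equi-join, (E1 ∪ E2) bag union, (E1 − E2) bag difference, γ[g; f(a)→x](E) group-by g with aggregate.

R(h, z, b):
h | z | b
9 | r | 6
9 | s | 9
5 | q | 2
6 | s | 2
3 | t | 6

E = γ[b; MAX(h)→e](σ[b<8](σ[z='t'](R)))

Stepwise |·|:
  R → 5
  σ[z='t'](R) → 1
  σ[b<8](σ[z='t'](R)) → 1
  γ[b; MAX(h)→e](σ[b<8](σ[z='t'](R))) → 1

|E| = 1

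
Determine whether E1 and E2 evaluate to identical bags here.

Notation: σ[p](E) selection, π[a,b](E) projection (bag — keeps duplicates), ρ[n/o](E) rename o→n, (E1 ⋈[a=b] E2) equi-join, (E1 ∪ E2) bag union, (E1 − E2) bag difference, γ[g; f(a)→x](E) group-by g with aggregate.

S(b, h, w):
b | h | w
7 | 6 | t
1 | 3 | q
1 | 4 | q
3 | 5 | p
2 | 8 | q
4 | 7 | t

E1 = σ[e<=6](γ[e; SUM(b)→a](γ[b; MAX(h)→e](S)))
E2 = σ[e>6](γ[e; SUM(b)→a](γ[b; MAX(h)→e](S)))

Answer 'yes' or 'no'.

E1 subexpression sizes:
  S → 6
  γ[b; MAX(h)→e](S) → 5
  γ[e; SUM(b)→a](γ[b; MAX(h)→e](S)) → 5
  σ[e<=6](γ[e; SUM(b)→a](γ[b; MAX(h)→e](S))) → 3
E2 subexpression sizes:
  S → 6
  γ[b; MAX(h)→e](S) → 5
  γ[e; SUM(b)→a](γ[b; MAX(h)→e](S)) → 5
  σ[e>6](γ[e; SUM(b)→a](γ[b; MAX(h)→e](S))) → 2

E1 result:
e | a
4 | 1
5 | 3
6 | 7
E2 result:
e | a
7 | 4
8 | 2
Witness: (6, 7) appears 1× in E1 but 0× in E2.

no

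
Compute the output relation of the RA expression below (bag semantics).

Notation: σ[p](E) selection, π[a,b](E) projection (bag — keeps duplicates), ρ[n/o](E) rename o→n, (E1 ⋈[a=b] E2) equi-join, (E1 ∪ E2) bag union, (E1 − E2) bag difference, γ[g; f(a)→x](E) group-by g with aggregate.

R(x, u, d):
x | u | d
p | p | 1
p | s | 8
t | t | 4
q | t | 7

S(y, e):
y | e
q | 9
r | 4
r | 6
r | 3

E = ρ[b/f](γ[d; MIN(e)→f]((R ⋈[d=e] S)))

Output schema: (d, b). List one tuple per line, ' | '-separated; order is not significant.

Per-node cardinality:
  R → 4
  S → 4
  (R ⋈[d=e] S) → 1
  γ[d; MIN(e)→f]((R ⋈[d=e] S)) → 1
  ρ[b/f](γ[d; MIN(e)→f]((R ⋈[d=e] S))) → 1

== RESULT ==
d | b
4 | 4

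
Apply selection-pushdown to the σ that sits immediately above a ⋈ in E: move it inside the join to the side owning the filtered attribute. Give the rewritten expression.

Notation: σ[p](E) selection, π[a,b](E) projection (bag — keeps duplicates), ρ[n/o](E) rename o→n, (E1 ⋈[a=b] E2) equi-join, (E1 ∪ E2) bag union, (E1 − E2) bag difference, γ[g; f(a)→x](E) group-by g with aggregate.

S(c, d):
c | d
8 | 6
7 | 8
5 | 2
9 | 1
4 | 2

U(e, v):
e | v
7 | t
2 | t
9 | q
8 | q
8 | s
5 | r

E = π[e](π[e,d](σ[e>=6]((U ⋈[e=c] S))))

σ filters on e, owned by the left side.
E' = π[e](π[e,d]((σ[e>=6](U) ⋈[e=c] S)))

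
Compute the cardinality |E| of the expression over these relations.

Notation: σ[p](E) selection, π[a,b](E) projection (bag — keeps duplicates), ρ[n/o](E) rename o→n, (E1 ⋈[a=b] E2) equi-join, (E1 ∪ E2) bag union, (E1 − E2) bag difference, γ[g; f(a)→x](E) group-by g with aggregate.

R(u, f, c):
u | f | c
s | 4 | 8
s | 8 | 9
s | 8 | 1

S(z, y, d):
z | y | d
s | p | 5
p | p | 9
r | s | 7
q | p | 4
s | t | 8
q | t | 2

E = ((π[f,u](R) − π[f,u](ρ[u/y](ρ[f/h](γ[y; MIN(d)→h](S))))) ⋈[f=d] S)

Per-node cardinality:
  R → 3
  π[f,u](R) → 3
  S → 6
  γ[y; MIN(d)→h](S) → 3
  ρ[f/h](γ[y; MIN(d)→h](S)) → 3
  ρ[u/y](ρ[f/h](γ[y; MIN(d)→h](S))) → 3
  π[f,u](ρ[u/y](ρ[f/h](γ[y; MIN(d)→h](S)))) → 3
  (π[f,u](R) − π[f,u](ρ[u/y](ρ[f/h](γ[y; MIN(d)→h](S))))) → 3
  S → 6
  ((π[f,u](R) − π[f,u](ρ[u/y](ρ[f/h](γ[y; MIN(d)→h](S))))) ⋈[f=d] S) → 3

|E| = 3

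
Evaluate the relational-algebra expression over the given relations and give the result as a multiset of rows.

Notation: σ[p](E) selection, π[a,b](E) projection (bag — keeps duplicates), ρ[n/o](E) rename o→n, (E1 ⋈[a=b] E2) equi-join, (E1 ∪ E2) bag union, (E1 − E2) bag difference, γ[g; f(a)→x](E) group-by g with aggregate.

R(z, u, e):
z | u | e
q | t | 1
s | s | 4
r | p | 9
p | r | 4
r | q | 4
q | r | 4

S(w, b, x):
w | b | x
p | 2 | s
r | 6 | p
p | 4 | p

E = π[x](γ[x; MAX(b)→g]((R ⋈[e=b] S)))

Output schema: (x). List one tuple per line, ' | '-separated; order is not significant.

Stepwise |·|:
  R → 6
  S → 3
  (R ⋈[e=b] S) → 4
  γ[x; MAX(b)→g]((R ⋈[e=b] S)) → 1
  π[x](γ[x; MAX(b)→g]((R ⋈[e=b] S))) → 1

== RESULT ==
x
p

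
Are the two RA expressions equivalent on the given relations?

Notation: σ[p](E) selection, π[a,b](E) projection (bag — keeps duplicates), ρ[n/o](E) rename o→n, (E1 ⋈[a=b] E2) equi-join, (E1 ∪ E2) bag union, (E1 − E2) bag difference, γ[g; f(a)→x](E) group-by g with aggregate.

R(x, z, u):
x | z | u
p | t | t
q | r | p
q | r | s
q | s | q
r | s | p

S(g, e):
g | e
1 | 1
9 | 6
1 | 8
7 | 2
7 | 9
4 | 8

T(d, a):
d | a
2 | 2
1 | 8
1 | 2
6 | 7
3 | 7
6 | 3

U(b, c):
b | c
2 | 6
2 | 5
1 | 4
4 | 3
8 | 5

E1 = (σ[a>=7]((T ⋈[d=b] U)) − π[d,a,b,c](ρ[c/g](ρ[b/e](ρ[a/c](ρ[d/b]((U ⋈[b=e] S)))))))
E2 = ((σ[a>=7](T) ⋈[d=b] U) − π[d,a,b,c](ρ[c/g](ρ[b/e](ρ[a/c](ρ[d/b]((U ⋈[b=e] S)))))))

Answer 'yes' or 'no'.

E1 subexpression sizes:
  T → 6
  U → 5
  (T ⋈[d=b] U) → 4
  σ[a>=7]((T ⋈[d=b] U)) → 1
  U → 5
  S → 6
  (U ⋈[b=e] S) → 5
  ρ[d/b]((U ⋈[b=e] S)) → 5
  ρ[a/c](ρ[d/b]((U ⋈[b=e] S))) → 5
  ρ[b/e](ρ[a/c](ρ[d/b]((U ⋈[b=e] S)))) → 5
  ρ[c/g](ρ[b/e](ρ[a/c](ρ[d/b]((U ⋈[b=e] S))))) → 5
  π[d,a,b,c](ρ[c/g](ρ[b/e](ρ[a/c](ρ[d/b]((U ⋈[b=e] S)))))) → 5
  (σ[a>=7]((T ⋈[d=b] U)) − π[d,a,b,c](ρ[c/g](ρ[b/e](ρ[a/c](ρ[d/b]((U ⋈[b=e] S))))))) → 1
E2 subexpression sizes:
  T → 6
  σ[a>=7](T) → 3
  U → 5
  (σ[a>=7](T) ⋈[d=b] U) → 1
  U → 5
  S → 6
  (U ⋈[b=e] S) → 5
  ρ[d/b]((U ⋈[b=e] S)) → 5
  ρ[a/c](ρ[d/b]((U ⋈[b=e] S))) → 5
  ρ[b/e](ρ[a/c](ρ[d/b]((U ⋈[b=e] S)))) → 5
  ρ[c/g](ρ[b/e](ρ[a/c](ρ[d/b]((U ⋈[b=e] S))))) → 5
  π[d,a,b,c](ρ[c/g](ρ[b/e](ρ[a/c](ρ[d/b]((U ⋈[b=e] S)))))) → 5
  ((σ[a>=7](T) ⋈[d=b] U) − π[d,a,b,c](ρ[c/g](ρ[b/e](ρ[a/c](ρ[d/b]((U ⋈[b=e] S))))))) → 1

E1 and E2 produce the same multiset:
d | a | b | c
1 | 8 | 1 | 4

yes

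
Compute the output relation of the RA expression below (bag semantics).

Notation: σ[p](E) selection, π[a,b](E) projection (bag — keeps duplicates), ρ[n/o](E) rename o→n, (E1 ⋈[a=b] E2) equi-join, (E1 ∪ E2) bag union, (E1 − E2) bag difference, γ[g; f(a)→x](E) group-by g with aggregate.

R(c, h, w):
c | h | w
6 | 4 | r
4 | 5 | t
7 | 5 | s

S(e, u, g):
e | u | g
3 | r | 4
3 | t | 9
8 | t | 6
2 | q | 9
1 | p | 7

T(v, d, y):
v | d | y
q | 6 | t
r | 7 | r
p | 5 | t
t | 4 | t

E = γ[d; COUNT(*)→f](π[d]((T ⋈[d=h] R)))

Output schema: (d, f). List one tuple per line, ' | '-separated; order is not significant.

Row counts bottom-up:
  T → 4
  R → 3
  (T ⋈[d=h] R) → 3
  π[d]((T ⋈[d=h] R)) → 3
  γ[d; COUNT(*)→f](π[d]((T ⋈[d=h] R))) → 2

== RESULT ==
d | f
4 | 1
5 | 2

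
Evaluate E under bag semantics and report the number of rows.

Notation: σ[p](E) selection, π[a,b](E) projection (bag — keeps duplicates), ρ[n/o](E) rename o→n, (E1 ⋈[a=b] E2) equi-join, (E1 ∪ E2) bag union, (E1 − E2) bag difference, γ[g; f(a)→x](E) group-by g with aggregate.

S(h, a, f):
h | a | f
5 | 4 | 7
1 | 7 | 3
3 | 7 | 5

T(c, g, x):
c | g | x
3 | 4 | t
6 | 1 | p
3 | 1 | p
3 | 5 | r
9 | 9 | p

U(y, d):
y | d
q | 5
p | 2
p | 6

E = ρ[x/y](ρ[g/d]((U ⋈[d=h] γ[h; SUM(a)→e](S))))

Subexpression sizes:
  U → 3
  S → 3
  γ[h; SUM(a)→e](S) → 3
  (U ⋈[d=h] γ[h; SUM(a)→e](S)) → 1
  ρ[g/d]((U ⋈[d=h] γ[h; SUM(a)→e](S))) → 1
  ρ[x/y](ρ[g/d]((U ⋈[d=h] γ[h; SUM(a)→e](S)))) → 1

|E| = 1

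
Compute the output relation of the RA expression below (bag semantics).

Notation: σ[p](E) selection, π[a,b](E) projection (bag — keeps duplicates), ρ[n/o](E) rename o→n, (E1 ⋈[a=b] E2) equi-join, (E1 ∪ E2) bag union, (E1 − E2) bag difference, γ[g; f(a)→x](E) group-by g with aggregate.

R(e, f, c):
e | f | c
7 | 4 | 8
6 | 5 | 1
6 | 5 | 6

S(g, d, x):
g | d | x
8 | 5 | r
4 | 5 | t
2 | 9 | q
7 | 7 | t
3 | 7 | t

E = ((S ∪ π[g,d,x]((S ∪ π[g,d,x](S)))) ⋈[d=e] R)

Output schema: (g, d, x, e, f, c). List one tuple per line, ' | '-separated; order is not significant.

Per-node cardinality:
  S → 5
  S → 5
  S → 5
  π[g,d,x](S) → 5
  (S ∪ π[g,d,x](S)) → 10
  π[g,d,x]((S ∪ π[g,d,x](S))) → 10
  (S ∪ π[g,d,x]((S ∪ π[g,d,x](S)))) → 15
  R → 3
  ((S ∪ π[g,d,x]((S ∪ π[g,d,x](S)))) ⋈[d=e] R) → 6

== RESULT ==
g | d | x | e | f | c
3 | 7 | t | 7 | 4 | 8
3 | 7 | t | 7 | 4 | 8
3 | 7 | t | 7 | 4 | 8
7 | 7 | t | 7 | 4 | 8
7 | 7 | t | 7 | 4 | 8
7 | 7 | t | 7 | 4 | 8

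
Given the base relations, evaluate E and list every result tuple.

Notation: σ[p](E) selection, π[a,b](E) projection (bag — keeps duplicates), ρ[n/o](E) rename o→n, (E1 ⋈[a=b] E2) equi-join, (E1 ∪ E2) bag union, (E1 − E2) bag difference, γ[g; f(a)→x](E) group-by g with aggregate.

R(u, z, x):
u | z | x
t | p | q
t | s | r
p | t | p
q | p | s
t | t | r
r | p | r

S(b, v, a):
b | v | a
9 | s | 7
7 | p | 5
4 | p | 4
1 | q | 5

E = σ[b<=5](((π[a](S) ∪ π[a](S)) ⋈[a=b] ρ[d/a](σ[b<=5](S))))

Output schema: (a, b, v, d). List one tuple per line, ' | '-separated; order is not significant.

Stepwise |·|:
  S → 4
  π[a](S) → 4
  S → 4
  π[a](S) → 4
  (π[a](S) ∪ π[a](S)) → 8
  S → 4
  σ[b<=5](S) → 2
  ρ[d/a](σ[b<=5](S)) → 2
  ((π[a](S) ∪ π[a](S)) ⋈[a=b] ρ[d/a](σ[b<=5](S))) → 2
  σ[b<=5](((π[a](S) ∪ π[a](S)) ⋈[a=b] ρ[d/a](σ[b<=5](S)))) → 2

== RESULT ==
a | b | v | d
4 | 4 | p | 4
4 | 4 | p | 4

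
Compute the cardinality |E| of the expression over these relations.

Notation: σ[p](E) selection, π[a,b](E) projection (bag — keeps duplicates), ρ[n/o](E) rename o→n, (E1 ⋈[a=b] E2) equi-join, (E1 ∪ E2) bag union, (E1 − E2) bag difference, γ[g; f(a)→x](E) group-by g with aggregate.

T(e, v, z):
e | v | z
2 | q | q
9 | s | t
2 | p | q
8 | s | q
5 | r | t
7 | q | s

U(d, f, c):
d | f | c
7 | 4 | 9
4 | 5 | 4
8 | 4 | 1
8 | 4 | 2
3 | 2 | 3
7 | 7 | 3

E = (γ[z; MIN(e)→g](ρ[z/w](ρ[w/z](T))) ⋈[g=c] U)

Per-node cardinality:
  T → 6
  ρ[w/z](T) → 6
  ρ[z/w](ρ[w/z](T)) → 6
  γ[z; MIN(e)→g](ρ[z/w](ρ[w/z](T))) → 3
  U → 6
  (γ[z; MIN(e)→g](ρ[z/w](ρ[w/z](T))) ⋈[g=c] U) → 1

|E| = 1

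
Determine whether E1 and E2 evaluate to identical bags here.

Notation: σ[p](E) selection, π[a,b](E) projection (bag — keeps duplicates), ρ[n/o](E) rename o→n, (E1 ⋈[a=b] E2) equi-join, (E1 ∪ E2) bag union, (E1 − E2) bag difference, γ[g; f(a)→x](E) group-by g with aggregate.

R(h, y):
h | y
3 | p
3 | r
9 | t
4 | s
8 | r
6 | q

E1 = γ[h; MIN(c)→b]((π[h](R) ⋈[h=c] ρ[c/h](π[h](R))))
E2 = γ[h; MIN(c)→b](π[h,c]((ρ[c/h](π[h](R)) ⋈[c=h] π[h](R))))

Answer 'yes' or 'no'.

E1 stepwise |·|:
  R → 6
  π[h](R) → 6
  R → 6
  π[h](R) → 6
  ρ[c/h](π[h](R)) → 6
  (π[h](R) ⋈[h=c] ρ[c/h](π[h](R))) → 8
  γ[h; MIN(c)→b]((π[h](R) ⋈[h=c] ρ[c/h](π[h](R)))) → 5
E2 stepwise |·|:
  R → 6
  π[h](R) → 6
  ρ[c/h](π[h](R)) → 6
  R → 6
  π[h](R) → 6
  (ρ[c/h](π[h](R)) ⋈[c=h] π[h](R)) → 8
  π[h,c]((ρ[c/h](π[h](R)) ⋈[c=h] π[h](R))) → 8
  γ[h; MIN(c)→b](π[h,c]((ρ[c/h](π[h](R)) ⋈[c=h] π[h](R)))) → 5

E1 and E2 produce the same multiset:
h | b
3 | 3
4 | 4
6 | 6
8 | 8
9 | 9

yes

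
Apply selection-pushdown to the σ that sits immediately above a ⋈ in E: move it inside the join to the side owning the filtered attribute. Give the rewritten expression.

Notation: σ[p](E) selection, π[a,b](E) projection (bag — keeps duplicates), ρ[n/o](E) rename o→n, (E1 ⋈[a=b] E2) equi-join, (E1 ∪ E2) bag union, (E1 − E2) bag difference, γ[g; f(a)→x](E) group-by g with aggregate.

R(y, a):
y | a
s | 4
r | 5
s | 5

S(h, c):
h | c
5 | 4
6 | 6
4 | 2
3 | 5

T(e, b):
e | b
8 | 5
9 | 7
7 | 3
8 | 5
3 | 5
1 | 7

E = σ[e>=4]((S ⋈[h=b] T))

σ filters on e, owned by the right side.
E' = (S ⋈[h=b] σ[e>=4](T))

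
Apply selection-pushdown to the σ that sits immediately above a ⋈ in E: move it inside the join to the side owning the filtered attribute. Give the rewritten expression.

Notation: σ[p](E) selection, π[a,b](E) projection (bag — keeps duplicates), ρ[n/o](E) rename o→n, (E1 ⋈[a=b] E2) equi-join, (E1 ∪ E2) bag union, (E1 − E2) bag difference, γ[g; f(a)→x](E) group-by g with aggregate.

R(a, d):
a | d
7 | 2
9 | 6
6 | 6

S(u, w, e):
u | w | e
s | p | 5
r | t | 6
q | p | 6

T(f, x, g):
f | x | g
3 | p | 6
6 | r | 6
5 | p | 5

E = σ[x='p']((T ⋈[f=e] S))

σ filters on x, owned by the left side.
E' = (σ[x='p'](T) ⋈[f=e] S)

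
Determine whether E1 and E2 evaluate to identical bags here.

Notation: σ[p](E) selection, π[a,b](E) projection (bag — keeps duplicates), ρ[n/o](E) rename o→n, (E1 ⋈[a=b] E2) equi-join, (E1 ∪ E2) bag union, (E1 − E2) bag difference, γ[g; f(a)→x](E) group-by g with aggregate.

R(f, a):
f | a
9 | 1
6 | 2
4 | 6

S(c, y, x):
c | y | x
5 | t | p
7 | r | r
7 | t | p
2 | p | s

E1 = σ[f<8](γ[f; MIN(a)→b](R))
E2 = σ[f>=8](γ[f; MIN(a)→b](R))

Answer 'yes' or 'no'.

E1 stepwise |·|:
  R → 3
  γ[f; MIN(a)→b](R) → 3
  σ[f<8](γ[f; MIN(a)→b](R)) → 2
E2 stepwise |·|:
  R → 3
  γ[f; MIN(a)→b](R) → 3
  σ[f>=8](γ[f; MIN(a)→b](R)) → 1

E1 result:
f | b
4 | 6
6 | 2
E2 result:
f | b
9 | 1
Witness: (9, 1) appears 0× in E1 but 1× in E2.

no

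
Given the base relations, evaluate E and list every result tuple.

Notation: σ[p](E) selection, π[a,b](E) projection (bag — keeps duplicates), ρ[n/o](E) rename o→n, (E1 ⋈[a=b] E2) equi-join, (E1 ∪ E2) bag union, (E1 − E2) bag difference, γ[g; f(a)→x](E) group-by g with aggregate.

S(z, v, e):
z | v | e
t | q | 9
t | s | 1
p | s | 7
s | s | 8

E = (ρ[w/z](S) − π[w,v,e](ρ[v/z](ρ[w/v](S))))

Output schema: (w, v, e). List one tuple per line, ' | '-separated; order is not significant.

Per-node cardinality:
  S → 4
  ρ[w/z](S) → 4
  S → 4
  ρ[w/v](S) → 4
  ρ[v/z](ρ[w/v](S)) → 4
  π[w,v,e](ρ[v/z](ρ[w/v](S))) → 4
  (ρ[w/z](S) − π[w,v,e](ρ[v/z](ρ[w/v](S)))) → 3

== RESULT ==
w | v | e
p | s | 7
t | q | 9
t | s | 1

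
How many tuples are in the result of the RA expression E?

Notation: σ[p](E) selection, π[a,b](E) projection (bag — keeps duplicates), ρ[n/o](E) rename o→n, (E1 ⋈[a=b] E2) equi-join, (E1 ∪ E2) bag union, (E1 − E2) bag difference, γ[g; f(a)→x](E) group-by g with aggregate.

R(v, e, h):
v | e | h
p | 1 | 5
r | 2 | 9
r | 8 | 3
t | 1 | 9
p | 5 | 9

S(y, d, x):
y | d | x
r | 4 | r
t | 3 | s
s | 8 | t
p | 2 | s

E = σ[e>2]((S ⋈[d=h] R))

Row counts bottom-up:
  S → 4
  R → 5
  (S ⋈[d=h] R) → 1
  σ[e>2]((S ⋈[d=h] R)) → 1

|E| = 1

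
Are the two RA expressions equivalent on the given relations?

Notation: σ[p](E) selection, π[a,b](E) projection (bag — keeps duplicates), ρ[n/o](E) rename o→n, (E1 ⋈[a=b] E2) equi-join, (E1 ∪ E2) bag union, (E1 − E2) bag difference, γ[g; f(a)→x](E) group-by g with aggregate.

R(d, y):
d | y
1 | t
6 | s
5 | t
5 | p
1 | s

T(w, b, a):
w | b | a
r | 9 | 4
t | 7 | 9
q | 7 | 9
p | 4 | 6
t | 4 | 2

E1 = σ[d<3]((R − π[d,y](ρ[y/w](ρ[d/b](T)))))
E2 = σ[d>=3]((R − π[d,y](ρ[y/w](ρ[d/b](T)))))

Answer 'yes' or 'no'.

E1 stepwise |·|:
  R → 5
  T → 5
  ρ[d/b](T) → 5
  ρ[y/w](ρ[d/b](T)) → 5
  π[d,y](ρ[y/w](ρ[d/b](T))) → 5
  (R − π[d,y](ρ[y/w](ρ[d/b](T)))) → 5
  σ[d<3]((R − π[d,y](ρ[y/w](ρ[d/b](T))))) → 2
E2 stepwise |·|:
  R → 5
  T → 5
  ρ[d/b](T) → 5
  ρ[y/w](ρ[d/b](T)) → 5
  π[d,y](ρ[y/w](ρ[d/b](T))) → 5
  (R − π[d,y](ρ[y/w](ρ[d/b](T)))) → 5
  σ[d>=3]((R − π[d,y](ρ[y/w](ρ[d/b](T))))) → 3

E1 result:
d | y
1 | s
1 | t
E2 result:
d | y
5 | p
5 | t
6 | s
Witness: (1, 't') appears 1× in E1 but 0× in E2.

no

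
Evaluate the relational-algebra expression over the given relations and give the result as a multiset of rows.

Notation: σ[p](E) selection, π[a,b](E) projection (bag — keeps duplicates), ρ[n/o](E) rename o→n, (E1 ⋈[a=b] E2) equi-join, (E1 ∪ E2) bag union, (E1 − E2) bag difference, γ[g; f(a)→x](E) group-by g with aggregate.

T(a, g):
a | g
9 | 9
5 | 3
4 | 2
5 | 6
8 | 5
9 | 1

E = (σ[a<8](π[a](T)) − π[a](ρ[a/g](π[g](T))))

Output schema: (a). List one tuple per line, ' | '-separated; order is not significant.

Per-node cardinality:
  T → 6
  π[a](T) → 6
  σ[a<8](π[a](T)) → 3
  T → 6
  π[g](T) → 6
  ρ[a/g](π[g](T)) → 6
  π[a](ρ[a/g](π[g](T))) → 6
  (σ[a<8](π[a](T)) − π[a](ρ[a/g](π[g](T)))) → 2

== RESULT ==
a
4
5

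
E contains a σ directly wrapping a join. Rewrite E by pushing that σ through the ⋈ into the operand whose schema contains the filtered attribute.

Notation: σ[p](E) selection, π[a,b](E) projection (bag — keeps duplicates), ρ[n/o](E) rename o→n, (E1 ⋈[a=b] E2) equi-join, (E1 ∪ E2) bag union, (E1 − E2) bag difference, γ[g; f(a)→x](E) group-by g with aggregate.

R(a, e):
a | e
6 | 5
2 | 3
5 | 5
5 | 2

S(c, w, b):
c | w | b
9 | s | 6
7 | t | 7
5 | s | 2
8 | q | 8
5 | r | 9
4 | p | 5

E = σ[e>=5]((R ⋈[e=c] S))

σ filters on e, owned by the left side.
E' = (σ[e>=5](R) ⋈[e=c] S)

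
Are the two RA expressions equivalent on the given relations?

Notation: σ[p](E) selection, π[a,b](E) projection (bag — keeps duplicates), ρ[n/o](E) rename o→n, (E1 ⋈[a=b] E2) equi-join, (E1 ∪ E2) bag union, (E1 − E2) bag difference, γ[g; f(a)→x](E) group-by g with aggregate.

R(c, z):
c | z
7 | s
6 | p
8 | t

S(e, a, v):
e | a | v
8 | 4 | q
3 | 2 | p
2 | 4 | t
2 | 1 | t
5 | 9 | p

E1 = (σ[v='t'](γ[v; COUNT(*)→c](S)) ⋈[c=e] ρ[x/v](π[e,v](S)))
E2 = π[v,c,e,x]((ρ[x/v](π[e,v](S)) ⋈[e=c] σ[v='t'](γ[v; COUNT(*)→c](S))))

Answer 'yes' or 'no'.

E1 row counts bottom-up:
  S → 5
  γ[v; COUNT(*)→c](S) → 3
  σ[v='t'](γ[v; COUNT(*)→c](S)) → 1
  S → 5
  π[e,v](S) → 5
  ρ[x/v](π[e,v](S)) → 5
  (σ[v='t'](γ[v; COUNT(*)→c](S)) ⋈[c=e] ρ[x/v](π[e,v](S))) → 2
E2 row counts bottom-up:
  S → 5
  π[e,v](S) → 5
  ρ[x/v](π[e,v](S)) → 5
  S → 5
  γ[v; COUNT(*)→c](S) → 3
  σ[v='t'](γ[v; COUNT(*)→c](S)) → 1
  (ρ[x/v](π[e,v](S)) ⋈[e=c] σ[v='t'](γ[v; COUNT(*)→c](S))) → 2
  π[v,c,e,x]((ρ[x/v](π[e,v](S)) ⋈[e=c] σ[v='t'](γ[v; COUNT(*)→c](S)))) → 2

E1 and E2 produce the same multiset:
v | c | e | x
t | 2 | 2 | t
t | 2 | 2 | t

yes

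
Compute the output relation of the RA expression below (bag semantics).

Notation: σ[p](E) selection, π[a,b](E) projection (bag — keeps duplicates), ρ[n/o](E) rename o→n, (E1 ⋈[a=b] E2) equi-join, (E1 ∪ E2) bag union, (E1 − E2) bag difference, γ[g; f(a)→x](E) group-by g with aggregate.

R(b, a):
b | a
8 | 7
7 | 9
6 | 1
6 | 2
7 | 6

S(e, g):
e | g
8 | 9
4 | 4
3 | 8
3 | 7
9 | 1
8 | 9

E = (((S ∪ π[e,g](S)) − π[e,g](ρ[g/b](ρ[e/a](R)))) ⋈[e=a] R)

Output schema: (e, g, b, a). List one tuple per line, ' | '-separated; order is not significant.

Stepwise |·|:
  S → 6
  S → 6
  π[e,g](S) → 6
  (S ∪ π[e,g](S)) → 12
  R → 5
  ρ[e/a](R) → 5
  ρ[g/b](ρ[e/a](R)) → 5
  π[e,g](ρ[g/b](ρ[e/a](R))) → 5
  ((S ∪ π[e,g](S)) − π[e,g](ρ[g/b](ρ[e/a](R)))) → 12
  R → 5
  (((S ∪ π[e,g](S)) − π[e,g](ρ[g/b](ρ[e/a](R)))) ⋈[e=a] R) → 2

== RESULT ==
e | g | b | a
9 | 1 | 7 | 9
9 | 1 | 7 | 9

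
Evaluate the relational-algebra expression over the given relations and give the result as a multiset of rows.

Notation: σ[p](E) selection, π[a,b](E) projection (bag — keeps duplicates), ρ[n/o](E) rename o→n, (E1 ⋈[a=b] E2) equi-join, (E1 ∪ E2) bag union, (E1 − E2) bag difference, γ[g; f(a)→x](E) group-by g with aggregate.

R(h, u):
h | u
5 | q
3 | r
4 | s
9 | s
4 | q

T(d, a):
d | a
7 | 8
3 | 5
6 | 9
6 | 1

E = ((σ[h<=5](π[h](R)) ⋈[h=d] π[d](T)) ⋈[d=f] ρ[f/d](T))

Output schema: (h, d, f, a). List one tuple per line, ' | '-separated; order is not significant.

Subexpression sizes:
  R → 5
  π[h](R) → 5
  σ[h<=5](π[h](R)) → 4
  T → 4
  π[d](T) → 4
  (σ[h<=5](π[h](R)) ⋈[h=d] π[d](T)) → 1
  T → 4
  ρ[f/d](T) → 4
  ((σ[h<=5](π[h](R)) ⋈[h=d] π[d](T)) ⋈[d=f] ρ[f/d](T)) → 1

== RESULT ==
h | d | f | a
3 | 3 | 3 | 5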